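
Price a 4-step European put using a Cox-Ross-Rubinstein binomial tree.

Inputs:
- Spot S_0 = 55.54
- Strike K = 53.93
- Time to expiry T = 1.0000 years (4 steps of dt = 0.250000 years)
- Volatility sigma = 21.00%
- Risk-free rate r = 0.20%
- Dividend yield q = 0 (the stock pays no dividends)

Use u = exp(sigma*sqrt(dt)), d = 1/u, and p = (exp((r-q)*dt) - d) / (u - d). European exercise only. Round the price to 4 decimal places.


Answer: Price = V(0,0) = 3.7452

Derivation:
dt = T/N = 0.250000
u = exp(sigma*sqrt(dt)) = 1.110711; d = 1/u = 0.900325
p = (exp((r-q)*dt) - d) / (u - d) = 0.476151
Discount per step: exp(-r*dt) = 0.999500
Stock lattice S(k, i) with i counting down-moves:
  k=0: S(0,0) = 55.5400
  k=1: S(1,0) = 61.6889; S(1,1) = 50.0040
  k=2: S(2,0) = 68.5185; S(2,1) = 55.5400; S(2,2) = 45.0198
  k=3: S(3,0) = 76.1042; S(3,1) = 61.6889; S(3,2) = 50.0040; S(3,3) = 40.5325
  k=4: S(4,0) = 84.5297; S(4,1) = 68.5185; S(4,2) = 55.5400; S(4,3) = 45.0198; S(4,4) = 36.4924
Terminal payoffs V(N, i) = max(K - S_T, 0):
  V(4,0) = 0.000000; V(4,1) = 0.000000; V(4,2) = 0.000000; V(4,3) = 8.910151; V(4,4) = 17.437620
Backward induction: V(k, i) = exp(-r*dt) * [p * V(k+1, i) + (1-p) * V(k+1, i+1)].
  V(3,0) = exp(-r*dt) * [p*0.000000 + (1-p)*0.000000] = 0.000000
  V(3,1) = exp(-r*dt) * [p*0.000000 + (1-p)*0.000000] = 0.000000
  V(3,2) = exp(-r*dt) * [p*0.000000 + (1-p)*8.910151] = 4.665238
  V(3,3) = exp(-r*dt) * [p*8.910151 + (1-p)*17.437620] = 13.370568
  V(2,0) = exp(-r*dt) * [p*0.000000 + (1-p)*0.000000] = 0.000000
  V(2,1) = exp(-r*dt) * [p*0.000000 + (1-p)*4.665238] = 2.442657
  V(2,2) = exp(-r*dt) * [p*4.665238 + (1-p)*13.370568] = 9.220902
  V(1,0) = exp(-r*dt) * [p*0.000000 + (1-p)*2.442657] = 1.278943
  V(1,1) = exp(-r*dt) * [p*2.442657 + (1-p)*9.220902] = 5.990436
  V(0,0) = exp(-r*dt) * [p*1.278943 + (1-p)*5.990436] = 3.745180


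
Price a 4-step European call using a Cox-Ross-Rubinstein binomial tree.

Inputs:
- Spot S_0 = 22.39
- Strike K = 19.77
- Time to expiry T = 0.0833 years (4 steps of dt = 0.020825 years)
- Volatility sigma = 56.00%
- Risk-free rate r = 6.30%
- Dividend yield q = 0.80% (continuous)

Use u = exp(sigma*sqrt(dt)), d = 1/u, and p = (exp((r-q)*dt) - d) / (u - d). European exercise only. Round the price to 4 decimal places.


dt = T/N = 0.020825
u = exp(sigma*sqrt(dt)) = 1.084168; d = 1/u = 0.922366
p = (exp((r-q)*dt) - d) / (u - d) = 0.486891
Discount per step: exp(-r*dt) = 0.998689
Stock lattice S(k, i) with i counting down-moves:
  k=0: S(0,0) = 22.3900
  k=1: S(1,0) = 24.2745; S(1,1) = 20.6518
  k=2: S(2,0) = 26.3177; S(2,1) = 22.3900; S(2,2) = 19.0485
  k=3: S(3,0) = 28.5328; S(3,1) = 24.2745; S(3,2) = 20.6518; S(3,3) = 17.5697
  k=4: S(4,0) = 30.9343; S(4,1) = 26.3177; S(4,2) = 22.3900; S(4,3) = 19.0485; S(4,4) = 16.2057
Terminal payoffs V(N, i) = max(S_T - K, 0):
  V(4,0) = 11.164310; V(4,1) = 6.547659; V(4,2) = 2.620000; V(4,3) = 0.000000; V(4,4) = 0.000000
Backward induction: V(k, i) = exp(-r*dt) * [p * V(k+1, i) + (1-p) * V(k+1, i+1)].
  V(3,0) = exp(-r*dt) * [p*11.164310 + (1-p)*6.547659] = 8.783932
  V(3,1) = exp(-r*dt) * [p*6.547659 + (1-p)*2.620000] = 4.526398
  V(3,2) = exp(-r*dt) * [p*2.620000 + (1-p)*0.000000] = 1.273981
  V(3,3) = exp(-r*dt) * [p*0.000000 + (1-p)*0.000000] = 0.000000
  V(2,0) = exp(-r*dt) * [p*8.783932 + (1-p)*4.526398] = 6.590699
  V(2,1) = exp(-r*dt) * [p*4.526398 + (1-p)*1.273981] = 2.853806
  V(2,2) = exp(-r*dt) * [p*1.273981 + (1-p)*0.000000] = 0.619476
  V(1,0) = exp(-r*dt) * [p*6.590699 + (1-p)*2.853806] = 4.667138
  V(1,1) = exp(-r*dt) * [p*2.853806 + (1-p)*0.619476] = 1.705112
  V(0,0) = exp(-r*dt) * [p*4.667138 + (1-p)*1.705112] = 3.143168

Answer: Price = V(0,0) = 3.1432


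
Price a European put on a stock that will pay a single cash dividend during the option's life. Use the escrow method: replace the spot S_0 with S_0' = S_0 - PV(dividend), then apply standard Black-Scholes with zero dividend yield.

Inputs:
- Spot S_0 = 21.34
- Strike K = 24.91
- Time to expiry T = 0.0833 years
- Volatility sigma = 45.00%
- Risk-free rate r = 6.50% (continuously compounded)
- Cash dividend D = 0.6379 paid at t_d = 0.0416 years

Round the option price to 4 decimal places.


Answer: Price = 4.1836

Derivation:
PV(D) = D * exp(-r * t_d) = 0.6379 * 0.99729965 = 0.63617745
S_0' = S_0 - PV(D) = 21.3400 - 0.63617745 = 20.70382255
d1 = (ln(S_0'/K) + (r + sigma^2/2)*T) / (sigma*sqrt(T)) = -1.31741006
d2 = d1 - sigma*sqrt(T) = -1.44728789
exp(-rT) = 0.99460013
N(-d1) = 0.90614940; N(-d2) = 0.92609185
P = K * exp(-rT) * N(-d2) - S_0' * N(-d1) = 24.9100 * 0.99460013 * 0.92609185 - 20.70382255 * 0.90614940 = 4.1836


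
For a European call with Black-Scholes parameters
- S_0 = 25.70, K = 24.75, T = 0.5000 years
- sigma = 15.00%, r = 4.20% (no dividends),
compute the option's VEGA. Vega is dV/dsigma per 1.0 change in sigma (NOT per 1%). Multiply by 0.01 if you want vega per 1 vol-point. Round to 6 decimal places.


d1 = 0.6061366741; d2 = 0.5000706569
phi(d1) = 0.3319936731; exp(-qT) = 1.0000000000; exp(-rT) = 0.9792189646
Vega = S * exp(-qT) * phi(d1) * sqrt(T) = 25.7000 * 1.0000000000 * 0.3319936731 * 0.7071067812 = 6.033203

Answer: Vega = 6.033203


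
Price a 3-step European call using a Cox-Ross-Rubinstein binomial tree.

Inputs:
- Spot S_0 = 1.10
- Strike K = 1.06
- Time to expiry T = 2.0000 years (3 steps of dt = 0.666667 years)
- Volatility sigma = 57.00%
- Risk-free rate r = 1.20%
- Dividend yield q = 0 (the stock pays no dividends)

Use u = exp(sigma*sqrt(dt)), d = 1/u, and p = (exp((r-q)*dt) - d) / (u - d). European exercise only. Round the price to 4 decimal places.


Answer: Price = V(0,0) = 0.3928

Derivation:
dt = T/N = 0.666667
u = exp(sigma*sqrt(dt)) = 1.592656; d = 1/u = 0.627882
p = (exp((r-q)*dt) - d) / (u - d) = 0.394030
Discount per step: exp(-r*dt) = 0.992032
Stock lattice S(k, i) with i counting down-moves:
  k=0: S(0,0) = 1.1000
  k=1: S(1,0) = 1.7519; S(1,1) = 0.6907
  k=2: S(2,0) = 2.7902; S(2,1) = 1.1000; S(2,2) = 0.4337
  k=3: S(3,0) = 4.4438; S(3,1) = 1.7519; S(3,2) = 0.6907; S(3,3) = 0.2723
Terminal payoffs V(N, i) = max(S_T - K, 0):
  V(3,0) = 3.383842; V(3,1) = 0.691922; V(3,2) = 0.000000; V(3,3) = 0.000000
Backward induction: V(k, i) = exp(-r*dt) * [p * V(k+1, i) + (1-p) * V(k+1, i+1)].
  V(2,0) = exp(-r*dt) * [p*3.383842 + (1-p)*0.691922] = 1.738655
  V(2,1) = exp(-r*dt) * [p*0.691922 + (1-p)*0.000000] = 0.270466
  V(2,2) = exp(-r*dt) * [p*0.000000 + (1-p)*0.000000] = 0.000000
  V(1,0) = exp(-r*dt) * [p*1.738655 + (1-p)*0.270466] = 0.842212
  V(1,1) = exp(-r*dt) * [p*0.270466 + (1-p)*0.000000] = 0.105722
  V(0,0) = exp(-r*dt) * [p*0.842212 + (1-p)*0.105722] = 0.392767


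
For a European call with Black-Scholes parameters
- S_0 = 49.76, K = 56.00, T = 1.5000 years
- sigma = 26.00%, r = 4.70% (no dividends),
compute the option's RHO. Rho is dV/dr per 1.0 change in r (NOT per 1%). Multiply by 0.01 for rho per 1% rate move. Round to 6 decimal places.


d1 = 0.0096087758; d2 = -0.3088248908
phi(d1) = 0.3989238639; exp(-qT) = 1.0000000000; exp(-rT) = 0.9319277395
N(d2) = 0.3787273670
Rho = K*T*exp(-rT)*N(d2) = 56.0000 * 1.5000 * 0.9319277395 * 0.3787273670 = 29.647509

Answer: Rho = 29.647509


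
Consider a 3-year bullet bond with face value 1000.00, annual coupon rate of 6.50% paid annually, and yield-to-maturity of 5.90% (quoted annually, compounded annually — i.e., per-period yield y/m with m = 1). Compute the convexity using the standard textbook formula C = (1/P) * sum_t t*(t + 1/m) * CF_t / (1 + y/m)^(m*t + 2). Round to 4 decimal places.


Answer: Convexity = 9.8563

Derivation:
Coupon per period c = face * coupon_rate / m = 65.000000
Periods per year m = 1; per-period yield y/m = 0.059000
Number of cashflows N = 3
Cashflows (t years, CF_t, discount factor 1/(1+y/m)^(m*t), PV):
  t = 1.0000: CF_t = 65.000000, DF = 0.944287, PV = 61.378659
  t = 2.0000: CF_t = 65.000000, DF = 0.891678, PV = 57.959074
  t = 3.0000: CF_t = 1065.000000, DF = 0.842000, PV = 896.730058
Price P = sum_t PV_t = 1016.067791
Convexity numerator sum_t t*(t + 1/m) * CF_t / (1+y/m)^(m*t + 2):
  t = 1.0000: term = 109.460007
  t = 2.0000: term = 310.085006
  t = 3.0000: term = 9595.134200
Convexity = (1/P) * sum = 10014.679213 / 1016.067791 = 9.856310


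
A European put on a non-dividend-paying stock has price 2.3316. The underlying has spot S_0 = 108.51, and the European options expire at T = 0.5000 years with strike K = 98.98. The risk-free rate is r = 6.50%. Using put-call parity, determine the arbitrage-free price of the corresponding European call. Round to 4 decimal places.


Answer: Call price = 15.0267

Derivation:
Put-call parity: C - P = S_0 * exp(-qT) - K * exp(-rT).
S_0 * exp(-qT) = 108.5100 * 1.00000000 = 108.51000000
K * exp(-rT) = 98.9800 * 0.96802245 = 95.81486208
C = P + S*exp(-qT) - K*exp(-rT)
C = 2.3316 + 108.51000000 - 95.81486208 = 15.0267


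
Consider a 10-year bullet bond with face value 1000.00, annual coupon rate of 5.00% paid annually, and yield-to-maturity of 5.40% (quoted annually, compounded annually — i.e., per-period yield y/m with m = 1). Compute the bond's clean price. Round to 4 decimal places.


Answer: Price = 969.7043

Derivation:
Coupon per period c = face * coupon_rate / m = 50.000000
Periods per year m = 1; per-period yield y/m = 0.054000
Number of cashflows N = 10
Cashflows (t years, CF_t, discount factor 1/(1+y/m)^(m*t), PV):
  t = 1.0000: CF_t = 50.000000, DF = 0.948767, PV = 47.438330
  t = 2.0000: CF_t = 50.000000, DF = 0.900158, PV = 45.007903
  t = 3.0000: CF_t = 50.000000, DF = 0.854040, PV = 42.701996
  t = 4.0000: CF_t = 50.000000, DF = 0.810285, PV = 40.514227
  t = 5.0000: CF_t = 50.000000, DF = 0.768771, PV = 38.438546
  t = 6.0000: CF_t = 50.000000, DF = 0.729384, PV = 36.469209
  t = 7.0000: CF_t = 50.000000, DF = 0.692015, PV = 34.600767
  t = 8.0000: CF_t = 50.000000, DF = 0.656561, PV = 32.828052
  t = 9.0000: CF_t = 50.000000, DF = 0.622923, PV = 31.146160
  t = 10.0000: CF_t = 1050.000000, DF = 0.591009, PV = 620.559160
Price P = sum_t PV_t = 969.704350


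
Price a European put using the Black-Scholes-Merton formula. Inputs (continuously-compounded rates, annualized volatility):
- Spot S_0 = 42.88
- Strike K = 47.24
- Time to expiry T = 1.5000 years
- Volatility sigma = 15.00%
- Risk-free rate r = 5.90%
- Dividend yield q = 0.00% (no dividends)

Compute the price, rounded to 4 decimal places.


d1 = (ln(S/K) + (r - q + 0.5*sigma^2) * T) / (sigma * sqrt(T)) = 0.04648329
d2 = d1 - sigma * sqrt(T) = -0.13722844
exp(-rT) = 0.91530311; exp(-qT) = 1.00000000
P = K * exp(-rT) * N(-d2) - S_0 * exp(-qT) * N(-d1)
N(-d1) = 0.48146253; N(-d2) = 0.55457488
P = 47.2400 * 0.91530311 * 0.55457488 - 42.8800 * 1.00000000 * 0.48146253 = 3.3341

Answer: Price = 3.3341


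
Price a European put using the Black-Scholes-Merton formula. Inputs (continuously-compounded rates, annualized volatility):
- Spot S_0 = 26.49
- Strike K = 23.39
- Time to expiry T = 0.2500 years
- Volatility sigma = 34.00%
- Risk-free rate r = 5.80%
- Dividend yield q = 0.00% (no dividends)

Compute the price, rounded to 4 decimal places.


d1 = (ln(S/K) + (r - q + 0.5*sigma^2) * T) / (sigma * sqrt(T)) = 0.90240425
d2 = d1 - sigma * sqrt(T) = 0.73240425
exp(-rT) = 0.98560462; exp(-qT) = 1.00000000
P = K * exp(-rT) * N(-d2) - S_0 * exp(-qT) * N(-d1)
N(-d1) = 0.18342108; N(-d2) = 0.23196093
P = 23.3900 * 0.98560462 * 0.23196093 - 26.4900 * 1.00000000 * 0.18342108 = 0.4886

Answer: Price = 0.4886


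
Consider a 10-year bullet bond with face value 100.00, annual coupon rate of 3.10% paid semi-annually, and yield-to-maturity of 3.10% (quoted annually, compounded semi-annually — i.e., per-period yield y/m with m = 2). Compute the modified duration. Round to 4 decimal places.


Coupon per period c = face * coupon_rate / m = 1.550000
Periods per year m = 2; per-period yield y/m = 0.015500
Number of cashflows N = 20
Cashflows (t years, CF_t, discount factor 1/(1+y/m)^(m*t), PV):
  t = 0.5000: CF_t = 1.550000, DF = 0.984737, PV = 1.526342
  t = 1.0000: CF_t = 1.550000, DF = 0.969706, PV = 1.503045
  t = 1.5000: CF_t = 1.550000, DF = 0.954905, PV = 1.480103
  t = 2.0000: CF_t = 1.550000, DF = 0.940330, PV = 1.457511
  t = 2.5000: CF_t = 1.550000, DF = 0.925977, PV = 1.435265
  t = 3.0000: CF_t = 1.550000, DF = 0.911844, PV = 1.413358
  t = 3.5000: CF_t = 1.550000, DF = 0.897926, PV = 1.391785
  t = 4.0000: CF_t = 1.550000, DF = 0.884220, PV = 1.370542
  t = 4.5000: CF_t = 1.550000, DF = 0.870724, PV = 1.349623
  t = 5.0000: CF_t = 1.550000, DF = 0.857434, PV = 1.329023
  t = 5.5000: CF_t = 1.550000, DF = 0.844347, PV = 1.308737
  t = 6.0000: CF_t = 1.550000, DF = 0.831459, PV = 1.288762
  t = 6.5000: CF_t = 1.550000, DF = 0.818768, PV = 1.269091
  t = 7.0000: CF_t = 1.550000, DF = 0.806271, PV = 1.249720
  t = 7.5000: CF_t = 1.550000, DF = 0.793964, PV = 1.230645
  t = 8.0000: CF_t = 1.550000, DF = 0.781846, PV = 1.211861
  t = 8.5000: CF_t = 1.550000, DF = 0.769912, PV = 1.193364
  t = 9.0000: CF_t = 1.550000, DF = 0.758161, PV = 1.175149
  t = 9.5000: CF_t = 1.550000, DF = 0.746589, PV = 1.157212
  t = 10.0000: CF_t = 101.550000, DF = 0.735193, PV = 74.658863
Price P = sum_t PV_t = 100.000000
First compute Macaulay numerator sum_t t * PV_t:
  t * PV_t at t = 0.5000: 0.763171
  t * PV_t at t = 1.0000: 1.503045
  t * PV_t at t = 1.5000: 2.220154
  t * PV_t at t = 2.0000: 2.915023
  t * PV_t at t = 2.5000: 3.588162
  t * PV_t at t = 3.0000: 4.240074
  t * PV_t at t = 3.5000: 4.871248
  t * PV_t at t = 4.0000: 5.482167
  t * PV_t at t = 4.5000: 6.073302
  t * PV_t at t = 5.0000: 6.645114
  t * PV_t at t = 5.5000: 7.198055
  t * PV_t at t = 6.0000: 7.732569
  t * PV_t at t = 6.5000: 8.249089
  t * PV_t at t = 7.0000: 8.748040
  t * PV_t at t = 7.5000: 9.229837
  t * PV_t at t = 8.0000: 9.694889
  t * PV_t at t = 8.5000: 10.143594
  t * PV_t at t = 9.0000: 10.576343
  t * PV_t at t = 9.5000: 10.993518
  t * PV_t at t = 10.0000: 746.588632
Macaulay duration D = 867.456025 / 100.000000 = 8.674560
Modified duration = D / (1 + y/m) = 8.674560 / (1 + 0.015500) = 8.542157

Answer: Modified duration = 8.5422


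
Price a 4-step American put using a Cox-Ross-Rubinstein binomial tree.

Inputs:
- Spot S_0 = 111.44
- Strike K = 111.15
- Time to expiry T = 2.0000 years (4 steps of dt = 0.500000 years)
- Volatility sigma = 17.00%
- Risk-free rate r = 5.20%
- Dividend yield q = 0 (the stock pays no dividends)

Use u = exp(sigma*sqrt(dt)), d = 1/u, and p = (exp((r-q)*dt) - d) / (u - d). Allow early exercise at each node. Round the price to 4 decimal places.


Answer: Price = V(0,0) = 6.2921

Derivation:
dt = T/N = 0.500000
u = exp(sigma*sqrt(dt)) = 1.127732; d = 1/u = 0.886736
p = (exp((r-q)*dt) - d) / (u - d) = 0.579285
Discount per step: exp(-r*dt) = 0.974335
Stock lattice S(k, i) with i counting down-moves:
  k=0: S(0,0) = 111.4400
  k=1: S(1,0) = 125.6744; S(1,1) = 98.8178
  k=2: S(2,0) = 141.7270; S(2,1) = 111.4400; S(2,2) = 87.6253
  k=3: S(3,0) = 159.8300; S(3,1) = 125.6744; S(3,2) = 98.8178; S(3,3) = 77.7005
  k=4: S(4,0) = 180.2453; S(4,1) = 141.7270; S(4,2) = 111.4400; S(4,3) = 87.6253; S(4,4) = 68.8998
Terminal payoffs V(N, i) = max(K - S_T, 0):
  V(4,0) = 0.000000; V(4,1) = 0.000000; V(4,2) = 0.000000; V(4,3) = 23.524678; V(4,4) = 42.250169
Backward induction: V(k, i) = exp(-r*dt) * [p * V(k+1, i) + (1-p) * V(k+1, i+1)]; then take max(V_cont, immediate exercise) for American.
  V(3,0) = exp(-r*dt) * [p*0.000000 + (1-p)*0.000000] = 0.000000; exercise = 0.000000; V(3,0) = max -> 0.000000
  V(3,1) = exp(-r*dt) * [p*0.000000 + (1-p)*0.000000] = 0.000000; exercise = 0.000000; V(3,1) = max -> 0.000000
  V(3,2) = exp(-r*dt) * [p*0.000000 + (1-p)*23.524678] = 9.643184; exercise = 12.332158; V(3,2) = max -> 12.332158
  V(3,3) = exp(-r*dt) * [p*23.524678 + (1-p)*42.250169] = 30.596831; exercise = 33.449486; V(3,3) = max -> 33.449486
  V(2,0) = exp(-r*dt) * [p*0.000000 + (1-p)*0.000000] = 0.000000; exercise = 0.000000; V(2,0) = max -> 0.000000
  V(2,1) = exp(-r*dt) * [p*0.000000 + (1-p)*12.332158] = 5.055171; exercise = 0.000000; V(2,1) = max -> 5.055171
  V(2,2) = exp(-r*dt) * [p*12.332158 + (1-p)*33.449486] = 20.672023; exercise = 23.524678; V(2,2) = max -> 23.524678
  V(1,0) = exp(-r*dt) * [p*0.000000 + (1-p)*5.055171] = 2.072205; exercise = 0.000000; V(1,0) = max -> 2.072205
  V(1,1) = exp(-r*dt) * [p*5.055171 + (1-p)*23.524678] = 12.496410; exercise = 12.332158; V(1,1) = max -> 12.496410
  V(0,0) = exp(-r*dt) * [p*2.072205 + (1-p)*12.496410] = 6.292089; exercise = 0.000000; V(0,0) = max -> 6.292089


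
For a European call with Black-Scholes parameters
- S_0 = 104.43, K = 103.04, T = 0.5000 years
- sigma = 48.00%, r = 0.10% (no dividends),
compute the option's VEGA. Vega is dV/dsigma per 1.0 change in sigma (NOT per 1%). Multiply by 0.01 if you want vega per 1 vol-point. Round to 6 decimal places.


Answer: Vega = 28.812705

Derivation:
d1 = 0.2106580942; d2 = -0.1287531607
phi(d1) = 0.3901878655; exp(-qT) = 1.0000000000; exp(-rT) = 0.9995001250
Vega = S * exp(-qT) * phi(d1) * sqrt(T) = 104.4300 * 1.0000000000 * 0.3901878655 * 0.7071067812 = 28.812705


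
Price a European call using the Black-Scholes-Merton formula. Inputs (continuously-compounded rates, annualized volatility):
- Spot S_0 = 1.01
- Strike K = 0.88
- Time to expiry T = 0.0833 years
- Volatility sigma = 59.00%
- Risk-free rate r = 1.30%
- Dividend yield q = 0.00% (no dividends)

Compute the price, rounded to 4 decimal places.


Answer: Price = 0.1497

Derivation:
d1 = (ln(S/K) + (r - q + 0.5*sigma^2) * T) / (sigma * sqrt(T)) = 0.90064088
d2 = d1 - sigma * sqrt(T) = 0.73035661
exp(-rT) = 0.99891769; exp(-qT) = 1.00000000
C = S_0 * exp(-qT) * N(d1) - K * exp(-rT) * N(d2)
N(d1) = 0.81611035; N(d2) = 0.76741388
C = 1.0100 * 1.00000000 * 0.81611035 - 0.8800 * 0.99891769 * 0.76741388 = 0.1497


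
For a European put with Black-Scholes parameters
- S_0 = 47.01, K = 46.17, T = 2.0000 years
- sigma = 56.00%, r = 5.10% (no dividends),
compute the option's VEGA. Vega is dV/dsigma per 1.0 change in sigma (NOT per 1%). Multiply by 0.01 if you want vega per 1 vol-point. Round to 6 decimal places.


Answer: Vega = 22.830446

Derivation:
d1 = 0.5475406969; d2 = -0.2444188980
phi(d1) = 0.3434070020; exp(-qT) = 1.0000000000; exp(-rT) = 0.9030295517
Vega = S * exp(-qT) * phi(d1) * sqrt(T) = 47.0100 * 1.0000000000 * 0.3434070020 * 1.4142135624 = 22.830446


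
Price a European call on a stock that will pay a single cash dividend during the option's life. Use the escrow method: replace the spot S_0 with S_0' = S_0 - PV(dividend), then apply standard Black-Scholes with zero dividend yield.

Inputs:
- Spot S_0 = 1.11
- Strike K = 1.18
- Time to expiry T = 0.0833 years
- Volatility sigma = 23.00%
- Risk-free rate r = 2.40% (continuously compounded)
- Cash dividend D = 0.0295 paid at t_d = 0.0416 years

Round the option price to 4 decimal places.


PV(D) = D * exp(-r * t_d) = 0.0295 * 0.99900210 = 0.02947056
S_0' = S_0 - PV(D) = 1.1100 - 0.02947056 = 1.08052944
d1 = (ln(S_0'/K) + (r + sigma^2/2)*T) / (sigma*sqrt(T)) = -1.26330649
d2 = d1 - sigma*sqrt(T) = -1.32968849
exp(-rT) = 0.99800280
N(d1) = 0.10323953; N(d2) = 0.09181046
C = S_0' * N(d1) - K * exp(-rT) * N(d2) = 1.08052944 * 0.10323953 - 1.1800 * 0.99800280 * 0.09181046 = 0.0034

Answer: Price = 0.0034


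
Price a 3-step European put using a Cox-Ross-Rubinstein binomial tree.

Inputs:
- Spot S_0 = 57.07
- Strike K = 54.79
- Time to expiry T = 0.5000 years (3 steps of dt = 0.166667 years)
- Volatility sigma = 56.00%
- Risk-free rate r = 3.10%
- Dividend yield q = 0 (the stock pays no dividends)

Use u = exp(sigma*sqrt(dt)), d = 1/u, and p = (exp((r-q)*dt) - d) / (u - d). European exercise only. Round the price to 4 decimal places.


Answer: Price = V(0,0) = 7.9165

Derivation:
dt = T/N = 0.166667
u = exp(sigma*sqrt(dt)) = 1.256863; d = 1/u = 0.795632
p = (exp((r-q)*dt) - d) / (u - d) = 0.454324
Discount per step: exp(-r*dt) = 0.994847
Stock lattice S(k, i) with i counting down-moves:
  k=0: S(0,0) = 57.0700
  k=1: S(1,0) = 71.7292; S(1,1) = 45.4067
  k=2: S(2,0) = 90.1538; S(2,1) = 57.0700; S(2,2) = 36.1270
  k=3: S(3,0) = 113.3109; S(3,1) = 71.7292; S(3,2) = 45.4067; S(3,3) = 28.7438
Terminal payoffs V(N, i) = max(K - S_T, 0):
  V(3,0) = 0.000000; V(3,1) = 0.000000; V(3,2) = 9.383306; V(3,3) = 26.046218
Backward induction: V(k, i) = exp(-r*dt) * [p * V(k+1, i) + (1-p) * V(k+1, i+1)].
  V(2,0) = exp(-r*dt) * [p*0.000000 + (1-p)*0.000000] = 0.000000
  V(2,1) = exp(-r*dt) * [p*0.000000 + (1-p)*9.383306] = 5.093861
  V(2,2) = exp(-r*dt) * [p*9.383306 + (1-p)*26.046218] = 18.380649
  V(1,0) = exp(-r*dt) * [p*0.000000 + (1-p)*5.093861] = 2.765274
  V(1,1) = exp(-r*dt) * [p*5.093861 + (1-p)*18.380649] = 12.280531
  V(0,0) = exp(-r*dt) * [p*2.765274 + (1-p)*12.280531] = 7.916516


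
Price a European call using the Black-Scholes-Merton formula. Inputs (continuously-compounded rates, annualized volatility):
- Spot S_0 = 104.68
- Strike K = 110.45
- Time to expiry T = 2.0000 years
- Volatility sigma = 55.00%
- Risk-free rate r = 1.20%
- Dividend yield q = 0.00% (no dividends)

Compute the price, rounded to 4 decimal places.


Answer: Price = 30.6057

Derivation:
d1 = (ln(S/K) + (r - q + 0.5*sigma^2) * T) / (sigma * sqrt(T)) = 0.35078301
d2 = d1 - sigma * sqrt(T) = -0.42703445
exp(-rT) = 0.97628571; exp(-qT) = 1.00000000
C = S_0 * exp(-qT) * N(d1) - K * exp(-rT) * N(d2)
N(d1) = 0.63712443; N(d2) = 0.33467712
C = 104.6800 * 1.00000000 * 0.63712443 - 110.4500 * 0.97628571 * 0.33467712 = 30.6057


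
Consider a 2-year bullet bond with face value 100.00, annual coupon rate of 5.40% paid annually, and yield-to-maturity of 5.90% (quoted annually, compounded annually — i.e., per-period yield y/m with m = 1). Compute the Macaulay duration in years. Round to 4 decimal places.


Answer: Macaulay duration = 1.9485 years

Derivation:
Coupon per period c = face * coupon_rate / m = 5.400000
Periods per year m = 1; per-period yield y/m = 0.059000
Number of cashflows N = 2
Cashflows (t years, CF_t, discount factor 1/(1+y/m)^(m*t), PV):
  t = 1.0000: CF_t = 5.400000, DF = 0.944287, PV = 5.099150
  t = 2.0000: CF_t = 105.400000, DF = 0.891678, PV = 93.982867
Price P = sum_t PV_t = 99.082017
Macaulay numerator sum_t t * PV_t:
  t * PV_t at t = 1.0000: 5.099150
  t * PV_t at t = 2.0000: 187.965735
Macaulay duration D = (sum_t t * PV_t) / P = 193.064885 / 99.082017 = 1.948536


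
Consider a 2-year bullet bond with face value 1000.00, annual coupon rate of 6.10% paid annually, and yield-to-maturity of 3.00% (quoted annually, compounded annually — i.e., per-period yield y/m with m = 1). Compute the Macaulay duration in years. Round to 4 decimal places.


Coupon per period c = face * coupon_rate / m = 61.000000
Periods per year m = 1; per-period yield y/m = 0.030000
Number of cashflows N = 2
Cashflows (t years, CF_t, discount factor 1/(1+y/m)^(m*t), PV):
  t = 1.0000: CF_t = 61.000000, DF = 0.970874, PV = 59.223301
  t = 2.0000: CF_t = 1061.000000, DF = 0.942596, PV = 1000.094260
Price P = sum_t PV_t = 1059.317561
Macaulay numerator sum_t t * PV_t:
  t * PV_t at t = 1.0000: 59.223301
  t * PV_t at t = 2.0000: 2000.188519
Macaulay duration D = (sum_t t * PV_t) / P = 2059.411820 / 1059.317561 = 1.944093

Answer: Macaulay duration = 1.9441 years


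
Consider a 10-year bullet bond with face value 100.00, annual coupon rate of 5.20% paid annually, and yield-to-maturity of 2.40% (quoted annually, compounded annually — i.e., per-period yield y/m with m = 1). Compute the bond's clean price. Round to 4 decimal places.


Answer: Price = 124.6329

Derivation:
Coupon per period c = face * coupon_rate / m = 5.200000
Periods per year m = 1; per-period yield y/m = 0.024000
Number of cashflows N = 10
Cashflows (t years, CF_t, discount factor 1/(1+y/m)^(m*t), PV):
  t = 1.0000: CF_t = 5.200000, DF = 0.976562, PV = 5.078125
  t = 2.0000: CF_t = 5.200000, DF = 0.953674, PV = 4.959106
  t = 3.0000: CF_t = 5.200000, DF = 0.931323, PV = 4.842877
  t = 4.0000: CF_t = 5.200000, DF = 0.909495, PV = 4.729372
  t = 5.0000: CF_t = 5.200000, DF = 0.888178, PV = 4.618528
  t = 6.0000: CF_t = 5.200000, DF = 0.867362, PV = 4.510281
  t = 7.0000: CF_t = 5.200000, DF = 0.847033, PV = 4.404571
  t = 8.0000: CF_t = 5.200000, DF = 0.827181, PV = 4.301339
  t = 9.0000: CF_t = 5.200000, DF = 0.807794, PV = 4.200527
  t = 10.0000: CF_t = 105.200000, DF = 0.788861, PV = 82.988167
Price P = sum_t PV_t = 124.632894


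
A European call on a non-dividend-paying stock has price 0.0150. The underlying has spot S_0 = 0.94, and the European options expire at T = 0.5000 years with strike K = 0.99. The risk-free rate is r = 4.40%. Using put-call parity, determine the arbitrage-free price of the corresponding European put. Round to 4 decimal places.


Answer: Put price = 0.0435

Derivation:
Put-call parity: C - P = S_0 * exp(-qT) - K * exp(-rT).
S_0 * exp(-qT) = 0.9400 * 1.00000000 = 0.94000000
K * exp(-rT) = 0.9900 * 0.97824024 = 0.96845783
P = C - S*exp(-qT) + K*exp(-rT)
P = 0.0150 - 0.94000000 + 0.96845783 = 0.0435


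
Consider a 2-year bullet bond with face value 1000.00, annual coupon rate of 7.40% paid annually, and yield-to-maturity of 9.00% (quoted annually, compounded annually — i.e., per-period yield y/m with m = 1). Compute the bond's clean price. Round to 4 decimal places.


Answer: Price = 971.8542

Derivation:
Coupon per period c = face * coupon_rate / m = 74.000000
Periods per year m = 1; per-period yield y/m = 0.090000
Number of cashflows N = 2
Cashflows (t years, CF_t, discount factor 1/(1+y/m)^(m*t), PV):
  t = 1.0000: CF_t = 74.000000, DF = 0.917431, PV = 67.889908
  t = 2.0000: CF_t = 1074.000000, DF = 0.841680, PV = 903.964313
Price P = sum_t PV_t = 971.854221


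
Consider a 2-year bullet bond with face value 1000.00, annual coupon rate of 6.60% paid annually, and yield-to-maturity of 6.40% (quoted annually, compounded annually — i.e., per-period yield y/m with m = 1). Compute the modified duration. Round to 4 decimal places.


Coupon per period c = face * coupon_rate / m = 66.000000
Periods per year m = 1; per-period yield y/m = 0.064000
Number of cashflows N = 2
Cashflows (t years, CF_t, discount factor 1/(1+y/m)^(m*t), PV):
  t = 1.0000: CF_t = 66.000000, DF = 0.939850, PV = 62.030075
  t = 2.0000: CF_t = 1066.000000, DF = 0.883317, PV = 941.616259
Price P = sum_t PV_t = 1003.646334
First compute Macaulay numerator sum_t t * PV_t:
  t * PV_t at t = 1.0000: 62.030075
  t * PV_t at t = 2.0000: 1883.232517
Macaulay duration D = 1945.262593 / 1003.646334 = 1.938195
Modified duration = D / (1 + y/m) = 1.938195 / (1 + 0.064000) = 1.821612

Answer: Modified duration = 1.8216


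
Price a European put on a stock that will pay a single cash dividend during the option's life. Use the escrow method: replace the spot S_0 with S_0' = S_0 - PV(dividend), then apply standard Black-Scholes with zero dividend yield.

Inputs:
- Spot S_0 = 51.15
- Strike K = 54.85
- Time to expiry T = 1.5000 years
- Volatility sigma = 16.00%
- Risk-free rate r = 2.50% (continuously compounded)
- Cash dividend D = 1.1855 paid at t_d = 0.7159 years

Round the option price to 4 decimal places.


Answer: Price = 5.5939

Derivation:
PV(D) = D * exp(-r * t_d) = 1.1855 * 0.98226171 = 1.16447126
S_0' = S_0 - PV(D) = 51.1500 - 1.16447126 = 49.98552874
d1 = (ln(S_0'/K) + (r + sigma^2/2)*T) / (sigma*sqrt(T)) = -0.18457236
d2 = d1 - sigma*sqrt(T) = -0.38053154
exp(-rT) = 0.96319442
N(-d1) = 0.57321777; N(-d2) = 0.64822456
P = K * exp(-rT) * N(-d2) - S_0' * N(-d1) = 54.8500 * 0.96319442 * 0.64822456 - 49.98552874 * 0.57321777 = 5.5939


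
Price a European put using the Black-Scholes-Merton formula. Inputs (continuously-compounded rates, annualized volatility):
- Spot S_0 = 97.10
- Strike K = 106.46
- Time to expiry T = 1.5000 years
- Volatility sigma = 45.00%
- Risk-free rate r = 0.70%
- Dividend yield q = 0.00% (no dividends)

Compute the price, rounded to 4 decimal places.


Answer: Price = 26.3356

Derivation:
d1 = (ln(S/K) + (r - q + 0.5*sigma^2) * T) / (sigma * sqrt(T)) = 0.12764028
d2 = d1 - sigma * sqrt(T) = -0.42349492
exp(-rT) = 0.98955493; exp(-qT) = 1.00000000
P = K * exp(-rT) * N(-d2) - S_0 * exp(-qT) * N(-d1)
N(-d1) = 0.44921683; N(-d2) = 0.66403290
P = 106.4600 * 0.98955493 * 0.66403290 - 97.1000 * 1.00000000 * 0.44921683 = 26.3356


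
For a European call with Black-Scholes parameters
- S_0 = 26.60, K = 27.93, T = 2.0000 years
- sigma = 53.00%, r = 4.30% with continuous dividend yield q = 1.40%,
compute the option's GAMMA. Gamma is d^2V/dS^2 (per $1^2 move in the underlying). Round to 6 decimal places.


Answer: Gamma = 0.018053

Derivation:
d1 = 0.3870540230; d2 = -0.3624791650
phi(d1) = 0.3701511136; exp(-qT) = 0.9723883668; exp(-rT) = 0.9175942312
Gamma = exp(-qT) * phi(d1) / (S * sigma * sqrt(T)) = 0.9723883668 * 0.3701511136 / (26.6000 * 0.5300 * 1.4142135624) = 0.018053


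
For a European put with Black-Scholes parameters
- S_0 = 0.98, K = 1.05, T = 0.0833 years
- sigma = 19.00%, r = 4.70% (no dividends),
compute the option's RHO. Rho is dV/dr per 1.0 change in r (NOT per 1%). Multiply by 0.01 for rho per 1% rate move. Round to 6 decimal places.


d1 = -1.1593240531; d2 = -1.2141613579
phi(d1) = 0.2037310243; exp(-qT) = 1.0000000000; exp(-rT) = 0.9960925540
N(-d2) = 0.8876569433
Rho = -K*T*exp(-rT)*N(-d2) = -1.0500 * 0.0833 * 0.9960925540 * 0.8876569433 = -0.077336

Answer: Rho = -0.077336


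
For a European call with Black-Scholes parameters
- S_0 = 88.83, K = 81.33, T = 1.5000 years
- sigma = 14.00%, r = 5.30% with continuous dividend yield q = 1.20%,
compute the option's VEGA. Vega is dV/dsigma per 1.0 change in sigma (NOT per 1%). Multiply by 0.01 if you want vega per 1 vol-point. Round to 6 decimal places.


Answer: Vega = 26.918572

Derivation:
d1 = 0.9588555511; d2 = 0.7873912691
phi(d1) = 0.2519208024; exp(-qT) = 0.9821610324; exp(-rT) = 0.9235780200
Vega = S * exp(-qT) * phi(d1) * sqrt(T) = 88.8300 * 0.9821610324 * 0.2519208024 * 1.2247448714 = 26.918572


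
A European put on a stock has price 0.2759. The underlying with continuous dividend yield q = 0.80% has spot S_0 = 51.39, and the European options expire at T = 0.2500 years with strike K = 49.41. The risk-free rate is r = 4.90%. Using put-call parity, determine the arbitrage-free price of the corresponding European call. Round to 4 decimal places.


Answer: Call price = 2.7548

Derivation:
Put-call parity: C - P = S_0 * exp(-qT) - K * exp(-rT).
S_0 * exp(-qT) = 51.3900 * 0.99800200 = 51.28732271
K * exp(-rT) = 49.4100 * 0.98782473 = 48.80841970
C = P + S*exp(-qT) - K*exp(-rT)
C = 0.2759 + 51.28732271 - 48.80841970 = 2.7548


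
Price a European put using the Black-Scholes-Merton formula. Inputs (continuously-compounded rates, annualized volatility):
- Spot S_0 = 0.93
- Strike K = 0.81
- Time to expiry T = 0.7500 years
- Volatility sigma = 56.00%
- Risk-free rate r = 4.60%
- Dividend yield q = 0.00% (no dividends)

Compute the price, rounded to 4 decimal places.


d1 = (ln(S/K) + (r - q + 0.5*sigma^2) * T) / (sigma * sqrt(T)) = 0.59848611
d2 = d1 - sigma * sqrt(T) = 0.11351188
exp(-rT) = 0.96608834; exp(-qT) = 1.00000000
P = K * exp(-rT) * N(-d2) - S_0 * exp(-qT) * N(-d1)
N(-d1) = 0.27475781; N(-d2) = 0.45481237
P = 0.8100 * 0.96608834 * 0.45481237 - 0.9300 * 1.00000000 * 0.27475781 = 0.1004

Answer: Price = 0.1004


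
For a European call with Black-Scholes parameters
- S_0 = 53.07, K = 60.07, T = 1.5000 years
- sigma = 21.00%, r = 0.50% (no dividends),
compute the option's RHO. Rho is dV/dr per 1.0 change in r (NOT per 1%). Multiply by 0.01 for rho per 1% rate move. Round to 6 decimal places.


Answer: Rho = 25.091360

Derivation:
d1 = -0.3239693268; d2 = -0.5811657498
phi(d1) = 0.3785464109; exp(-qT) = 1.0000000000; exp(-rT) = 0.9925280548
N(d2) = 0.2805643744
Rho = K*T*exp(-rT)*N(d2) = 60.0700 * 1.5000 * 0.9925280548 * 0.2805643744 = 25.091360


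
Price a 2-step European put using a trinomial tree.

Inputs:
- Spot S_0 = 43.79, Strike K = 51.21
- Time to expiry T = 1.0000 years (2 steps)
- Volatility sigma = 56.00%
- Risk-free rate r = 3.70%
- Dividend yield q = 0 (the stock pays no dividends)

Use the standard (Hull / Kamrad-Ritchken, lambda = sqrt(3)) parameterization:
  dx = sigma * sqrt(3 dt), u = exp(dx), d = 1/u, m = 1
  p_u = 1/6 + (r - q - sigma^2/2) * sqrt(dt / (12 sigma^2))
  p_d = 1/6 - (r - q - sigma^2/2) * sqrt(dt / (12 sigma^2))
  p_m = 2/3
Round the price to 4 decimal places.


dt = T/N = 0.500000; dx = sigma*sqrt(3*dt) = 0.685857
u = exp(dx) = 1.985473; d = 1/u = 0.503658
p_u = 0.122999, p_m = 0.666667, p_d = 0.210335
Discount per step: exp(-r*dt) = 0.981670
Stock lattice S(k, j) with j the centered position index:
  k=0: S(0,+0) = 43.7900
  k=1: S(1,-1) = 22.0552; S(1,+0) = 43.7900; S(1,+1) = 86.9439
  k=2: S(2,-2) = 11.1083; S(2,-1) = 22.0552; S(2,+0) = 43.7900; S(2,+1) = 86.9439; S(2,+2) = 172.6247
Terminal payoffs V(N, j) = max(K - S_T, 0):
  V(2,-2) = 40.101715; V(2,-1) = 29.154801; V(2,+0) = 7.420000; V(2,+1) = 0.000000; V(2,+2) = 0.000000
Backward induction: V(k, j) = exp(-r*dt) * [p_u * V(k+1, j+1) + p_m * V(k+1, j) + p_d * V(k+1, j-1)]
  V(1,-1) = exp(-r*dt) * [p_u*7.420000 + p_m*29.154801 + p_d*40.101715] = 28.256357
  V(1,+0) = exp(-r*dt) * [p_u*0.000000 + p_m*7.420000 + p_d*29.154801] = 10.875856
  V(1,+1) = exp(-r*dt) * [p_u*0.000000 + p_m*0.000000 + p_d*7.420000] = 1.532076
  V(0,+0) = exp(-r*dt) * [p_u*1.532076 + p_m*10.875856 + p_d*28.256357] = 13.137008

Answer: Price = V(0,0) = 13.1370


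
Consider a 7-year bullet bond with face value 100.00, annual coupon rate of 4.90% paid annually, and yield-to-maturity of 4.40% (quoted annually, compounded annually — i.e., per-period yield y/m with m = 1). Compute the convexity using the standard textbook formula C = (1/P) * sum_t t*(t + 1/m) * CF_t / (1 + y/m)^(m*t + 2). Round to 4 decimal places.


Coupon per period c = face * coupon_rate / m = 4.900000
Periods per year m = 1; per-period yield y/m = 0.044000
Number of cashflows N = 7
Cashflows (t years, CF_t, discount factor 1/(1+y/m)^(m*t), PV):
  t = 1.0000: CF_t = 4.900000, DF = 0.957854, PV = 4.693487
  t = 2.0000: CF_t = 4.900000, DF = 0.917485, PV = 4.495677
  t = 3.0000: CF_t = 4.900000, DF = 0.878817, PV = 4.306204
  t = 4.0000: CF_t = 4.900000, DF = 0.841779, PV = 4.124716
  t = 5.0000: CF_t = 4.900000, DF = 0.806302, PV = 3.950878
  t = 6.0000: CF_t = 4.900000, DF = 0.772320, PV = 3.784366
  t = 7.0000: CF_t = 104.900000, DF = 0.739770, PV = 77.601836
Price P = sum_t PV_t = 102.957163
Convexity numerator sum_t t*(t + 1/m) * CF_t / (1+y/m)^(m*t + 2):
  t = 1.0000: term = 8.612408
  t = 2.0000: term = 24.748298
  t = 3.0000: term = 47.410532
  t = 4.0000: term = 75.687312
  t = 5.0000: term = 108.746138
  t = 6.0000: term = 145.828155
  t = 7.0000: term = 3987.117433
Convexity = (1/P) * sum = 4398.150277 / 102.957163 = 42.718254

Answer: Convexity = 42.7183


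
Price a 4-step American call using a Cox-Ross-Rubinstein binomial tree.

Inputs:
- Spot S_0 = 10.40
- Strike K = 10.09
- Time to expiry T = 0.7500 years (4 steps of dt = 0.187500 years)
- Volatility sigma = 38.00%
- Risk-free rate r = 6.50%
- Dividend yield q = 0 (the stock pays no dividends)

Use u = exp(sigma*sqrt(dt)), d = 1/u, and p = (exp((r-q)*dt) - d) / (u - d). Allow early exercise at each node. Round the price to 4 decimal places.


Answer: Price = V(0,0) = 1.7095

Derivation:
dt = T/N = 0.187500
u = exp(sigma*sqrt(dt)) = 1.178856; d = 1/u = 0.848280
p = (exp((r-q)*dt) - d) / (u - d) = 0.496049
Discount per step: exp(-r*dt) = 0.987886
Stock lattice S(k, i) with i counting down-moves:
  k=0: S(0,0) = 10.4000
  k=1: S(1,0) = 12.2601; S(1,1) = 8.8221
  k=2: S(2,0) = 14.4529; S(2,1) = 10.4000; S(2,2) = 7.4836
  k=3: S(3,0) = 17.0379; S(3,1) = 12.2601; S(3,2) = 8.8221; S(3,3) = 6.3482
  k=4: S(4,0) = 20.0852; S(4,1) = 14.4529; S(4,2) = 10.4000; S(4,3) = 7.4836; S(4,4) = 5.3850
Terminal payoffs V(N, i) = max(S_T - K, 0):
  V(4,0) = 9.995238; V(4,1) = 4.362905; V(4,2) = 0.310000; V(4,3) = 0.000000; V(4,4) = 0.000000
Backward induction: V(k, i) = exp(-r*dt) * [p * V(k+1, i) + (1-p) * V(k+1, i+1)]; then take max(V_cont, immediate exercise) for American.
  V(3,0) = exp(-r*dt) * [p*9.995238 + (1-p)*4.362905] = 7.070126; exercise = 6.947900; V(3,0) = max -> 7.070126
  V(3,1) = exp(-r*dt) * [p*4.362905 + (1-p)*0.310000] = 2.292332; exercise = 2.170107; V(3,1) = max -> 2.292332
  V(3,2) = exp(-r*dt) * [p*0.310000 + (1-p)*0.000000] = 0.151913; exercise = 0.000000; V(3,2) = max -> 0.151913
  V(3,3) = exp(-r*dt) * [p*0.000000 + (1-p)*0.000000] = 0.000000; exercise = 0.000000; V(3,3) = max -> 0.000000
  V(2,0) = exp(-r*dt) * [p*7.070126 + (1-p)*2.292332] = 4.605876; exercise = 4.362905; V(2,0) = max -> 4.605876
  V(2,1) = exp(-r*dt) * [p*2.292332 + (1-p)*0.151913] = 1.198964; exercise = 0.310000; V(2,1) = max -> 1.198964
  V(2,2) = exp(-r*dt) * [p*0.151913 + (1-p)*0.000000] = 0.074443; exercise = 0.000000; V(2,2) = max -> 0.074443
  V(1,0) = exp(-r*dt) * [p*4.605876 + (1-p)*1.198964] = 2.853965; exercise = 2.170107; V(1,0) = max -> 2.853965
  V(1,1) = exp(-r*dt) * [p*1.198964 + (1-p)*0.074443] = 0.624602; exercise = 0.000000; V(1,1) = max -> 0.624602
  V(0,0) = exp(-r*dt) * [p*2.853965 + (1-p)*0.624602] = 1.709514; exercise = 0.310000; V(0,0) = max -> 1.709514


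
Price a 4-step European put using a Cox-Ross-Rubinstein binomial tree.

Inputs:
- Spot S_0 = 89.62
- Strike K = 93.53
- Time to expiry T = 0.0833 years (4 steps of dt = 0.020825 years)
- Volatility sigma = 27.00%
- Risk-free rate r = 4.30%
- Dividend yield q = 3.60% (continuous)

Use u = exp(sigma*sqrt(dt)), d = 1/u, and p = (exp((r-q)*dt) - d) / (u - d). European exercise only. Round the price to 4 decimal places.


dt = T/N = 0.020825
u = exp(sigma*sqrt(dt)) = 1.039732; d = 1/u = 0.961786
p = (exp((r-q)*dt) - d) / (u - d) = 0.492131
Discount per step: exp(-r*dt) = 0.999105
Stock lattice S(k, i) with i counting down-moves:
  k=0: S(0,0) = 89.6200
  k=1: S(1,0) = 93.1808; S(1,1) = 86.1953
  k=2: S(2,0) = 96.8831; S(2,1) = 89.6200; S(2,2) = 82.9014
  k=3: S(3,0) = 100.7325; S(3,1) = 93.1808; S(3,2) = 86.1953; S(3,3) = 79.7334
  k=4: S(4,0) = 104.7348; S(4,1) = 96.8831; S(4,2) = 89.6200; S(4,3) = 82.9014; S(4,4) = 76.6865
Terminal payoffs V(N, i) = max(K - S_T, 0):
  V(4,0) = 0.000000; V(4,1) = 0.000000; V(4,2) = 3.910000; V(4,3) = 10.628611; V(4,4) = 16.843543
Backward induction: V(k, i) = exp(-r*dt) * [p * V(k+1, i) + (1-p) * V(k+1, i+1)].
  V(3,0) = exp(-r*dt) * [p*0.000000 + (1-p)*0.000000] = 0.000000
  V(3,1) = exp(-r*dt) * [p*0.000000 + (1-p)*3.910000] = 1.983991
  V(3,2) = exp(-r*dt) * [p*3.910000 + (1-p)*10.628611] = 7.315622
  V(3,3) = exp(-r*dt) * [p*10.628611 + (1-p)*16.843543] = 13.772646
  V(2,0) = exp(-r*dt) * [p*0.000000 + (1-p)*1.983991] = 1.006706
  V(2,1) = exp(-r*dt) * [p*1.983991 + (1-p)*7.315622] = 4.687563
  V(2,2) = exp(-r*dt) * [p*7.315622 + (1-p)*13.772646] = 10.585463
  V(1,0) = exp(-r*dt) * [p*1.006706 + (1-p)*4.687563] = 2.873526
  V(1,1) = exp(-r*dt) * [p*4.687563 + (1-p)*10.585463] = 7.676049
  V(0,0) = exp(-r*dt) * [p*2.873526 + (1-p)*7.676049] = 5.307825

Answer: Price = V(0,0) = 5.3078


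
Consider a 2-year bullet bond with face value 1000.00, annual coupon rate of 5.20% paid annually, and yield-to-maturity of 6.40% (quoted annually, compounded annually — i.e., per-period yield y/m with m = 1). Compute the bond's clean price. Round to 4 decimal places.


Answer: Price = 978.1220

Derivation:
Coupon per period c = face * coupon_rate / m = 52.000000
Periods per year m = 1; per-period yield y/m = 0.064000
Number of cashflows N = 2
Cashflows (t years, CF_t, discount factor 1/(1+y/m)^(m*t), PV):
  t = 1.0000: CF_t = 52.000000, DF = 0.939850, PV = 48.872180
  t = 2.0000: CF_t = 1052.000000, DF = 0.883317, PV = 929.249816
Price P = sum_t PV_t = 978.121997


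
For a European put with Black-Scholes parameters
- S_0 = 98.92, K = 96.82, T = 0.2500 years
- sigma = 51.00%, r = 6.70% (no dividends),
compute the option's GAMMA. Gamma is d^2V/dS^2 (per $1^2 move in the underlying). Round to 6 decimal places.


Answer: Gamma = 0.015219

Derivation:
d1 = 0.2773347378; d2 = 0.0223347378
phi(d1) = 0.3838913107; exp(-qT) = 1.0000000000; exp(-rT) = 0.9833895013
Gamma = exp(-qT) * phi(d1) / (S * sigma * sqrt(T)) = 1.0000000000 * 0.3838913107 / (98.9200 * 0.5100 * 0.5000000000) = 0.015219


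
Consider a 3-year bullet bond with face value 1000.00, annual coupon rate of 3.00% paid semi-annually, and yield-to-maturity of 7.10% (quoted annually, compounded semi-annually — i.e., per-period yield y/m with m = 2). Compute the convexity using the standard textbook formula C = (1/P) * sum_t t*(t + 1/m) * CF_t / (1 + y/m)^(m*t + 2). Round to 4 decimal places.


Answer: Convexity = 9.2882

Derivation:
Coupon per period c = face * coupon_rate / m = 15.000000
Periods per year m = 2; per-period yield y/m = 0.035500
Number of cashflows N = 6
Cashflows (t years, CF_t, discount factor 1/(1+y/m)^(m*t), PV):
  t = 0.5000: CF_t = 15.000000, DF = 0.965717, PV = 14.485756
  t = 1.0000: CF_t = 15.000000, DF = 0.932609, PV = 13.989141
  t = 1.5000: CF_t = 15.000000, DF = 0.900637, PV = 13.509552
  t = 2.0000: CF_t = 15.000000, DF = 0.869760, PV = 13.046405
  t = 2.5000: CF_t = 15.000000, DF = 0.839942, PV = 12.599135
  t = 3.0000: CF_t = 1015.000000, DF = 0.811147, PV = 823.313853
Price P = sum_t PV_t = 890.943842
Convexity numerator sum_t t*(t + 1/m) * CF_t / (1+y/m)^(m*t + 2):
  t = 0.5000: term = 6.754776
  t = 1.0000: term = 19.569607
  t = 1.5000: term = 37.797406
  t = 2.0000: term = 60.835999
  t = 2.5000: term = 88.125542
  t = 3.0000: term = 8062.217597
Convexity = (1/P) * sum = 8275.300927 / 890.943842 = 9.288241
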